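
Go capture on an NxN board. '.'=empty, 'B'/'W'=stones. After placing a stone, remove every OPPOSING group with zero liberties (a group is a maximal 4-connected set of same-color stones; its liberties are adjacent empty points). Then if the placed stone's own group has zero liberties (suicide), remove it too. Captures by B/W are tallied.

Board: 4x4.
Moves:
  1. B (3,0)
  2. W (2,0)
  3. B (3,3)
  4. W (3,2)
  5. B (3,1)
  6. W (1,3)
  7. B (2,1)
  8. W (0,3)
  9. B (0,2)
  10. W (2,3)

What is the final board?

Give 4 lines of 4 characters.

Answer: ..BW
...W
WB.W
BBW.

Derivation:
Move 1: B@(3,0) -> caps B=0 W=0
Move 2: W@(2,0) -> caps B=0 W=0
Move 3: B@(3,3) -> caps B=0 W=0
Move 4: W@(3,2) -> caps B=0 W=0
Move 5: B@(3,1) -> caps B=0 W=0
Move 6: W@(1,3) -> caps B=0 W=0
Move 7: B@(2,1) -> caps B=0 W=0
Move 8: W@(0,3) -> caps B=0 W=0
Move 9: B@(0,2) -> caps B=0 W=0
Move 10: W@(2,3) -> caps B=0 W=1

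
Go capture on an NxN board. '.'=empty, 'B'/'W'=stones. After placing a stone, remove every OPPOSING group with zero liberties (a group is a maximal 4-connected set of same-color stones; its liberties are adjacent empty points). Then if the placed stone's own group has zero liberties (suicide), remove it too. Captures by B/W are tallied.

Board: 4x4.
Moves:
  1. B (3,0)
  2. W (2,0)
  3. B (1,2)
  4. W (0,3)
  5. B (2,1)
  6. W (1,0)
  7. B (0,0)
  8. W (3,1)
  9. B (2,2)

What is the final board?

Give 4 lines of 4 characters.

Answer: B..W
W.B.
WBB.
.W..

Derivation:
Move 1: B@(3,0) -> caps B=0 W=0
Move 2: W@(2,0) -> caps B=0 W=0
Move 3: B@(1,2) -> caps B=0 W=0
Move 4: W@(0,3) -> caps B=0 W=0
Move 5: B@(2,1) -> caps B=0 W=0
Move 6: W@(1,0) -> caps B=0 W=0
Move 7: B@(0,0) -> caps B=0 W=0
Move 8: W@(3,1) -> caps B=0 W=1
Move 9: B@(2,2) -> caps B=0 W=1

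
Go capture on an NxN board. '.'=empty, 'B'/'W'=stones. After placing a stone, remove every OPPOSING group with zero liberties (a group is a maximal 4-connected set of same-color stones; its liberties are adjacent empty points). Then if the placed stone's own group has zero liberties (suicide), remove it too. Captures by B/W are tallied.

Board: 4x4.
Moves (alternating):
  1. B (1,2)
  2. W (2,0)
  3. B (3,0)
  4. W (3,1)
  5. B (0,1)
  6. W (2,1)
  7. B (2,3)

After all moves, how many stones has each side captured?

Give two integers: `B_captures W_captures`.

Move 1: B@(1,2) -> caps B=0 W=0
Move 2: W@(2,0) -> caps B=0 W=0
Move 3: B@(3,0) -> caps B=0 W=0
Move 4: W@(3,1) -> caps B=0 W=1
Move 5: B@(0,1) -> caps B=0 W=1
Move 6: W@(2,1) -> caps B=0 W=1
Move 7: B@(2,3) -> caps B=0 W=1

Answer: 0 1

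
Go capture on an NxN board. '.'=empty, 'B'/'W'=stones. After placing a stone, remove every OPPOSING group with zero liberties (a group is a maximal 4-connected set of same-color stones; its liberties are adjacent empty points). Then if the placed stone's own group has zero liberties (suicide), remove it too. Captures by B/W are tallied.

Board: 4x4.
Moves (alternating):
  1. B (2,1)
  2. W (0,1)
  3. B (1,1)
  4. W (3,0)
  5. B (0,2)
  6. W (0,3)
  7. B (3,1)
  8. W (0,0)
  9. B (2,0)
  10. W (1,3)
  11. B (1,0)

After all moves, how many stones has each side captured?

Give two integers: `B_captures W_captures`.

Answer: 3 0

Derivation:
Move 1: B@(2,1) -> caps B=0 W=0
Move 2: W@(0,1) -> caps B=0 W=0
Move 3: B@(1,1) -> caps B=0 W=0
Move 4: W@(3,0) -> caps B=0 W=0
Move 5: B@(0,2) -> caps B=0 W=0
Move 6: W@(0,3) -> caps B=0 W=0
Move 7: B@(3,1) -> caps B=0 W=0
Move 8: W@(0,0) -> caps B=0 W=0
Move 9: B@(2,0) -> caps B=1 W=0
Move 10: W@(1,3) -> caps B=1 W=0
Move 11: B@(1,0) -> caps B=3 W=0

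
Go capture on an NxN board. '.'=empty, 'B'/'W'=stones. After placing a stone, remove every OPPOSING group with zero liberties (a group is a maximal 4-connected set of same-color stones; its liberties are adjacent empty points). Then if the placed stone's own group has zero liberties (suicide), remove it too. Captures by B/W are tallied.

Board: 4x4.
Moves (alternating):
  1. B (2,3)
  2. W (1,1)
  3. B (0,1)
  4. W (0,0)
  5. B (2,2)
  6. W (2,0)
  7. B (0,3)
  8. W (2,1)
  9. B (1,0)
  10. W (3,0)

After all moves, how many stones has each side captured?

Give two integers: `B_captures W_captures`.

Answer: 1 0

Derivation:
Move 1: B@(2,3) -> caps B=0 W=0
Move 2: W@(1,1) -> caps B=0 W=0
Move 3: B@(0,1) -> caps B=0 W=0
Move 4: W@(0,0) -> caps B=0 W=0
Move 5: B@(2,2) -> caps B=0 W=0
Move 6: W@(2,0) -> caps B=0 W=0
Move 7: B@(0,3) -> caps B=0 W=0
Move 8: W@(2,1) -> caps B=0 W=0
Move 9: B@(1,0) -> caps B=1 W=0
Move 10: W@(3,0) -> caps B=1 W=0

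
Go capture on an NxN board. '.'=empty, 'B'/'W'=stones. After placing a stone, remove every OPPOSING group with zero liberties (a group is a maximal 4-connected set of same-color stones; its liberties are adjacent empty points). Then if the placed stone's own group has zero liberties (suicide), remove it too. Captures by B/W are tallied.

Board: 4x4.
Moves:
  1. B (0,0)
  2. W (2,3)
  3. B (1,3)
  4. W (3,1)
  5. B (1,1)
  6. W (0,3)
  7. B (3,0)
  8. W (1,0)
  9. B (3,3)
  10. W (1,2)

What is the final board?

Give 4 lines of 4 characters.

Answer: B..W
WBW.
...W
BW.B

Derivation:
Move 1: B@(0,0) -> caps B=0 W=0
Move 2: W@(2,3) -> caps B=0 W=0
Move 3: B@(1,3) -> caps B=0 W=0
Move 4: W@(3,1) -> caps B=0 W=0
Move 5: B@(1,1) -> caps B=0 W=0
Move 6: W@(0,3) -> caps B=0 W=0
Move 7: B@(3,0) -> caps B=0 W=0
Move 8: W@(1,0) -> caps B=0 W=0
Move 9: B@(3,3) -> caps B=0 W=0
Move 10: W@(1,2) -> caps B=0 W=1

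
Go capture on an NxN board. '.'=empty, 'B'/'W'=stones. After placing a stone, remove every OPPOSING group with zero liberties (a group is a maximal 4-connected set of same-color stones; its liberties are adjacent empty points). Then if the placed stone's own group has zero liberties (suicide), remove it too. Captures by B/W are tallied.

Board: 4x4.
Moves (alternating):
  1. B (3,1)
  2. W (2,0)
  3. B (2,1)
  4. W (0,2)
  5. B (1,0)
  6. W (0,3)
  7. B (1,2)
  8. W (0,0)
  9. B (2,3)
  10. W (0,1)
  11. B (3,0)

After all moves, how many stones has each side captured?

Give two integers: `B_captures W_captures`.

Move 1: B@(3,1) -> caps B=0 W=0
Move 2: W@(2,0) -> caps B=0 W=0
Move 3: B@(2,1) -> caps B=0 W=0
Move 4: W@(0,2) -> caps B=0 W=0
Move 5: B@(1,0) -> caps B=0 W=0
Move 6: W@(0,3) -> caps B=0 W=0
Move 7: B@(1,2) -> caps B=0 W=0
Move 8: W@(0,0) -> caps B=0 W=0
Move 9: B@(2,3) -> caps B=0 W=0
Move 10: W@(0,1) -> caps B=0 W=0
Move 11: B@(3,0) -> caps B=1 W=0

Answer: 1 0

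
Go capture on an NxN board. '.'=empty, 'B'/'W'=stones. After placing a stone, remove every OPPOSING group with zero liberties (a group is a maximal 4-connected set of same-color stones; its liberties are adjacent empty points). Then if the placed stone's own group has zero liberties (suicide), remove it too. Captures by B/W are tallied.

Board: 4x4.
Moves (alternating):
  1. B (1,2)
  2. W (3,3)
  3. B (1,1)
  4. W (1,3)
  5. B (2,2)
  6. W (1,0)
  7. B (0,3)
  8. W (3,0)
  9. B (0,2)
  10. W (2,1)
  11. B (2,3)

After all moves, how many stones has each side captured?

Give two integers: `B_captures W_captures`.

Move 1: B@(1,2) -> caps B=0 W=0
Move 2: W@(3,3) -> caps B=0 W=0
Move 3: B@(1,1) -> caps B=0 W=0
Move 4: W@(1,3) -> caps B=0 W=0
Move 5: B@(2,2) -> caps B=0 W=0
Move 6: W@(1,0) -> caps B=0 W=0
Move 7: B@(0,3) -> caps B=0 W=0
Move 8: W@(3,0) -> caps B=0 W=0
Move 9: B@(0,2) -> caps B=0 W=0
Move 10: W@(2,1) -> caps B=0 W=0
Move 11: B@(2,3) -> caps B=1 W=0

Answer: 1 0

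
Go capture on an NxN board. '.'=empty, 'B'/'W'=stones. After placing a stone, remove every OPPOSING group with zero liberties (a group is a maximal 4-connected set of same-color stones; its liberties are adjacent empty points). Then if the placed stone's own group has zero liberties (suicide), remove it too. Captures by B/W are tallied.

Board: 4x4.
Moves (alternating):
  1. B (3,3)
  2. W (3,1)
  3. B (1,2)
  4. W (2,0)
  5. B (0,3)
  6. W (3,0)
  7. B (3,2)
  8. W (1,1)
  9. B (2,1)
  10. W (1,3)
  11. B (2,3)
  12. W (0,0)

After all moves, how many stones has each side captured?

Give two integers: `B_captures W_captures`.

Move 1: B@(3,3) -> caps B=0 W=0
Move 2: W@(3,1) -> caps B=0 W=0
Move 3: B@(1,2) -> caps B=0 W=0
Move 4: W@(2,0) -> caps B=0 W=0
Move 5: B@(0,3) -> caps B=0 W=0
Move 6: W@(3,0) -> caps B=0 W=0
Move 7: B@(3,2) -> caps B=0 W=0
Move 8: W@(1,1) -> caps B=0 W=0
Move 9: B@(2,1) -> caps B=0 W=0
Move 10: W@(1,3) -> caps B=0 W=0
Move 11: B@(2,3) -> caps B=1 W=0
Move 12: W@(0,0) -> caps B=1 W=0

Answer: 1 0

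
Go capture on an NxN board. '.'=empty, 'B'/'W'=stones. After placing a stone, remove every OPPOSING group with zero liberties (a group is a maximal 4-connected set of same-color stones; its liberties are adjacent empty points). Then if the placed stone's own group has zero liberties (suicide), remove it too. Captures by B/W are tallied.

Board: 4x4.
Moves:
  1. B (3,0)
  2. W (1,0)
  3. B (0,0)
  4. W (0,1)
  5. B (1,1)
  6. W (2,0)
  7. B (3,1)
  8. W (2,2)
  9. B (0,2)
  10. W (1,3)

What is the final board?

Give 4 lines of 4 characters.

Move 1: B@(3,0) -> caps B=0 W=0
Move 2: W@(1,0) -> caps B=0 W=0
Move 3: B@(0,0) -> caps B=0 W=0
Move 4: W@(0,1) -> caps B=0 W=1
Move 5: B@(1,1) -> caps B=0 W=1
Move 6: W@(2,0) -> caps B=0 W=1
Move 7: B@(3,1) -> caps B=0 W=1
Move 8: W@(2,2) -> caps B=0 W=1
Move 9: B@(0,2) -> caps B=0 W=1
Move 10: W@(1,3) -> caps B=0 W=1

Answer: .WB.
WB.W
W.W.
BB..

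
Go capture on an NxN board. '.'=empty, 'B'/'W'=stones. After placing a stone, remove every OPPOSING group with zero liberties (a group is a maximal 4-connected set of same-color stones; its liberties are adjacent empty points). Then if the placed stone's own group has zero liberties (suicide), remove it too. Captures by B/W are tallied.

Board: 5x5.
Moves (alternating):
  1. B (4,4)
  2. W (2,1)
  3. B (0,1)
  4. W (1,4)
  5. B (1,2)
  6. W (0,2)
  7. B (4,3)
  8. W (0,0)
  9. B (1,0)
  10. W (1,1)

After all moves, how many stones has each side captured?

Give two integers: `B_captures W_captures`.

Move 1: B@(4,4) -> caps B=0 W=0
Move 2: W@(2,1) -> caps B=0 W=0
Move 3: B@(0,1) -> caps B=0 W=0
Move 4: W@(1,4) -> caps B=0 W=0
Move 5: B@(1,2) -> caps B=0 W=0
Move 6: W@(0,2) -> caps B=0 W=0
Move 7: B@(4,3) -> caps B=0 W=0
Move 8: W@(0,0) -> caps B=0 W=0
Move 9: B@(1,0) -> caps B=1 W=0
Move 10: W@(1,1) -> caps B=1 W=0

Answer: 1 0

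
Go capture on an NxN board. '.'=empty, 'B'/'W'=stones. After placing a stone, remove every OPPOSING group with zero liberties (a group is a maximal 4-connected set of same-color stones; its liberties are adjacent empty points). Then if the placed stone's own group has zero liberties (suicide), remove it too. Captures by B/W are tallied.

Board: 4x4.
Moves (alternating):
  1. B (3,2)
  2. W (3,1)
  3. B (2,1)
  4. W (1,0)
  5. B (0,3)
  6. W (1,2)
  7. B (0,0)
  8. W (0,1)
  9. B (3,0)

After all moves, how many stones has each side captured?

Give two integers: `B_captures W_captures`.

Answer: 1 1

Derivation:
Move 1: B@(3,2) -> caps B=0 W=0
Move 2: W@(3,1) -> caps B=0 W=0
Move 3: B@(2,1) -> caps B=0 W=0
Move 4: W@(1,0) -> caps B=0 W=0
Move 5: B@(0,3) -> caps B=0 W=0
Move 6: W@(1,2) -> caps B=0 W=0
Move 7: B@(0,0) -> caps B=0 W=0
Move 8: W@(0,1) -> caps B=0 W=1
Move 9: B@(3,0) -> caps B=1 W=1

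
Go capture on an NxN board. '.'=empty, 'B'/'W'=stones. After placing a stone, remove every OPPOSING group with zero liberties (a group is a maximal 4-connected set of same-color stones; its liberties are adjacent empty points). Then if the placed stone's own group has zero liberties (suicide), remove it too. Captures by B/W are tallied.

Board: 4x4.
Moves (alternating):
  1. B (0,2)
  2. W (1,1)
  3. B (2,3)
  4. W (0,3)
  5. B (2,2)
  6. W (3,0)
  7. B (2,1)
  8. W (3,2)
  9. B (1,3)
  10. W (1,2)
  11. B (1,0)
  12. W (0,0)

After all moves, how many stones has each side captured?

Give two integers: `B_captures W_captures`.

Answer: 1 0

Derivation:
Move 1: B@(0,2) -> caps B=0 W=0
Move 2: W@(1,1) -> caps B=0 W=0
Move 3: B@(2,3) -> caps B=0 W=0
Move 4: W@(0,3) -> caps B=0 W=0
Move 5: B@(2,2) -> caps B=0 W=0
Move 6: W@(3,0) -> caps B=0 W=0
Move 7: B@(2,1) -> caps B=0 W=0
Move 8: W@(3,2) -> caps B=0 W=0
Move 9: B@(1,3) -> caps B=1 W=0
Move 10: W@(1,2) -> caps B=1 W=0
Move 11: B@(1,0) -> caps B=1 W=0
Move 12: W@(0,0) -> caps B=1 W=0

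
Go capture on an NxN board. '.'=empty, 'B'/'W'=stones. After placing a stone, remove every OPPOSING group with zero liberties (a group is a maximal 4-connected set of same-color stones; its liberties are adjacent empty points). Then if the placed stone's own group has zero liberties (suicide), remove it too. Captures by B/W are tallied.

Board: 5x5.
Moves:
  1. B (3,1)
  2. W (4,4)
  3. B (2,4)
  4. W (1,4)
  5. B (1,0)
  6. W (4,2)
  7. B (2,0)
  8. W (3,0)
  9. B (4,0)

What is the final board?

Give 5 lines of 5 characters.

Move 1: B@(3,1) -> caps B=0 W=0
Move 2: W@(4,4) -> caps B=0 W=0
Move 3: B@(2,4) -> caps B=0 W=0
Move 4: W@(1,4) -> caps B=0 W=0
Move 5: B@(1,0) -> caps B=0 W=0
Move 6: W@(4,2) -> caps B=0 W=0
Move 7: B@(2,0) -> caps B=0 W=0
Move 8: W@(3,0) -> caps B=0 W=0
Move 9: B@(4,0) -> caps B=1 W=0

Answer: .....
B...W
B...B
.B...
B.W.W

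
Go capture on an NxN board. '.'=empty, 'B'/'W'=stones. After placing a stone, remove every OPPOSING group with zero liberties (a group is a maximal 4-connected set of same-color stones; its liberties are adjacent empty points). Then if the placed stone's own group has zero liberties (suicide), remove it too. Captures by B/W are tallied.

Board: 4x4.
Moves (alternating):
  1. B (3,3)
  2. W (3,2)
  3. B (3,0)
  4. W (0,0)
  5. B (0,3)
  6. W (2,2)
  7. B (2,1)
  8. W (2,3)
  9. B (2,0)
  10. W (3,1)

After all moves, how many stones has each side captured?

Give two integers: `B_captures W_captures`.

Move 1: B@(3,3) -> caps B=0 W=0
Move 2: W@(3,2) -> caps B=0 W=0
Move 3: B@(3,0) -> caps B=0 W=0
Move 4: W@(0,0) -> caps B=0 W=0
Move 5: B@(0,3) -> caps B=0 W=0
Move 6: W@(2,2) -> caps B=0 W=0
Move 7: B@(2,1) -> caps B=0 W=0
Move 8: W@(2,3) -> caps B=0 W=1
Move 9: B@(2,0) -> caps B=0 W=1
Move 10: W@(3,1) -> caps B=0 W=1

Answer: 0 1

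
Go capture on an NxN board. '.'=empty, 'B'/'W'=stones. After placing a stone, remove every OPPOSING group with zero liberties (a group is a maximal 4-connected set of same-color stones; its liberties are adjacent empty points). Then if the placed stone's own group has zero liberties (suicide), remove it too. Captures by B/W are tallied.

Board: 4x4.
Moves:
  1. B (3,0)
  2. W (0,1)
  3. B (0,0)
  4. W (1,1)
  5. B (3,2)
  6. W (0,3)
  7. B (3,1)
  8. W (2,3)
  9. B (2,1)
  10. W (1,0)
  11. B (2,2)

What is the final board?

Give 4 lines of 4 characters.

Move 1: B@(3,0) -> caps B=0 W=0
Move 2: W@(0,1) -> caps B=0 W=0
Move 3: B@(0,0) -> caps B=0 W=0
Move 4: W@(1,1) -> caps B=0 W=0
Move 5: B@(3,2) -> caps B=0 W=0
Move 6: W@(0,3) -> caps B=0 W=0
Move 7: B@(3,1) -> caps B=0 W=0
Move 8: W@(2,3) -> caps B=0 W=0
Move 9: B@(2,1) -> caps B=0 W=0
Move 10: W@(1,0) -> caps B=0 W=1
Move 11: B@(2,2) -> caps B=0 W=1

Answer: .W.W
WW..
.BBW
BBB.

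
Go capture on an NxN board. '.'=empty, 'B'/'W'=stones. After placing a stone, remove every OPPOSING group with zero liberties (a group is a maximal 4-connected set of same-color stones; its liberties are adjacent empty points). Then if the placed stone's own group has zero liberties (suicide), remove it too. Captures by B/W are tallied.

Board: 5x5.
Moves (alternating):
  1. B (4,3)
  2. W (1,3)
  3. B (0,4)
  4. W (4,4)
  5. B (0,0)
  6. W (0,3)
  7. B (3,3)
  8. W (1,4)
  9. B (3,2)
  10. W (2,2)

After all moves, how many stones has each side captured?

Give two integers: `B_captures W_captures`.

Move 1: B@(4,3) -> caps B=0 W=0
Move 2: W@(1,3) -> caps B=0 W=0
Move 3: B@(0,4) -> caps B=0 W=0
Move 4: W@(4,4) -> caps B=0 W=0
Move 5: B@(0,0) -> caps B=0 W=0
Move 6: W@(0,3) -> caps B=0 W=0
Move 7: B@(3,3) -> caps B=0 W=0
Move 8: W@(1,4) -> caps B=0 W=1
Move 9: B@(3,2) -> caps B=0 W=1
Move 10: W@(2,2) -> caps B=0 W=1

Answer: 0 1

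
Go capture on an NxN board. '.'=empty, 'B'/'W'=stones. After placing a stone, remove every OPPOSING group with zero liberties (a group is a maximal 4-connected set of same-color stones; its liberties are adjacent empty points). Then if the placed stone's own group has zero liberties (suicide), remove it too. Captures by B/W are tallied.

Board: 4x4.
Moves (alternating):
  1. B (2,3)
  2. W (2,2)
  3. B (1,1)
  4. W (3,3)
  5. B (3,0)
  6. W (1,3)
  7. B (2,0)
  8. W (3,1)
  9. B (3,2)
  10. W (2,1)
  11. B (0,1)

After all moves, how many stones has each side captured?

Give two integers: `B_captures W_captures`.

Move 1: B@(2,3) -> caps B=0 W=0
Move 2: W@(2,2) -> caps B=0 W=0
Move 3: B@(1,1) -> caps B=0 W=0
Move 4: W@(3,3) -> caps B=0 W=0
Move 5: B@(3,0) -> caps B=0 W=0
Move 6: W@(1,3) -> caps B=0 W=1
Move 7: B@(2,0) -> caps B=0 W=1
Move 8: W@(3,1) -> caps B=0 W=1
Move 9: B@(3,2) -> caps B=0 W=1
Move 10: W@(2,1) -> caps B=0 W=1
Move 11: B@(0,1) -> caps B=0 W=1

Answer: 0 1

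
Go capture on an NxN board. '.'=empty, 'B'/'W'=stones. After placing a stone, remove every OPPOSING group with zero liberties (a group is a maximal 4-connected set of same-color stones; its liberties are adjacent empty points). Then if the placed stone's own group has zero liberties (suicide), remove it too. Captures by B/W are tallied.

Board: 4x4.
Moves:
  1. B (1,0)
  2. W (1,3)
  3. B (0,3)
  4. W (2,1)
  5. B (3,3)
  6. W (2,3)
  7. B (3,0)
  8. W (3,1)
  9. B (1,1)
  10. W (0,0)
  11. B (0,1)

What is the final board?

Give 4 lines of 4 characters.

Answer: .B.B
BB.W
.W.W
BW.B

Derivation:
Move 1: B@(1,0) -> caps B=0 W=0
Move 2: W@(1,3) -> caps B=0 W=0
Move 3: B@(0,3) -> caps B=0 W=0
Move 4: W@(2,1) -> caps B=0 W=0
Move 5: B@(3,3) -> caps B=0 W=0
Move 6: W@(2,3) -> caps B=0 W=0
Move 7: B@(3,0) -> caps B=0 W=0
Move 8: W@(3,1) -> caps B=0 W=0
Move 9: B@(1,1) -> caps B=0 W=0
Move 10: W@(0,0) -> caps B=0 W=0
Move 11: B@(0,1) -> caps B=1 W=0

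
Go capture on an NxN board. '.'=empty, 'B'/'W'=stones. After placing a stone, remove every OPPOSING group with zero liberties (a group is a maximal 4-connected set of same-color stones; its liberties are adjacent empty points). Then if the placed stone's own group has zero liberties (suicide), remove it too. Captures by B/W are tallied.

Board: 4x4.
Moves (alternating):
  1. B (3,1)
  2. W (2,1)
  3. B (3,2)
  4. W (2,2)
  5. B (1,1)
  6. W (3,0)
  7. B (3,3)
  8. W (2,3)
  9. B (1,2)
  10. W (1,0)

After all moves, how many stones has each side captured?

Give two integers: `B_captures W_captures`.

Answer: 0 3

Derivation:
Move 1: B@(3,1) -> caps B=0 W=0
Move 2: W@(2,1) -> caps B=0 W=0
Move 3: B@(3,2) -> caps B=0 W=0
Move 4: W@(2,2) -> caps B=0 W=0
Move 5: B@(1,1) -> caps B=0 W=0
Move 6: W@(3,0) -> caps B=0 W=0
Move 7: B@(3,3) -> caps B=0 W=0
Move 8: W@(2,3) -> caps B=0 W=3
Move 9: B@(1,2) -> caps B=0 W=3
Move 10: W@(1,0) -> caps B=0 W=3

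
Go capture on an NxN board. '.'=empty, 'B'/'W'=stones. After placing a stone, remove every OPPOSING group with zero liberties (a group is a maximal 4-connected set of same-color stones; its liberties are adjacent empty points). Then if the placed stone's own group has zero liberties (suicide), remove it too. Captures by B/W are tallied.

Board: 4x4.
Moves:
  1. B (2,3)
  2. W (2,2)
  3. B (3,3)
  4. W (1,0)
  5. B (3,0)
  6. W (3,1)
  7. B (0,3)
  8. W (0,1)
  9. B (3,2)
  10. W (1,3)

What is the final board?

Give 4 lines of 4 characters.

Move 1: B@(2,3) -> caps B=0 W=0
Move 2: W@(2,2) -> caps B=0 W=0
Move 3: B@(3,3) -> caps B=0 W=0
Move 4: W@(1,0) -> caps B=0 W=0
Move 5: B@(3,0) -> caps B=0 W=0
Move 6: W@(3,1) -> caps B=0 W=0
Move 7: B@(0,3) -> caps B=0 W=0
Move 8: W@(0,1) -> caps B=0 W=0
Move 9: B@(3,2) -> caps B=0 W=0
Move 10: W@(1,3) -> caps B=0 W=3

Answer: .W.B
W..W
..W.
BW..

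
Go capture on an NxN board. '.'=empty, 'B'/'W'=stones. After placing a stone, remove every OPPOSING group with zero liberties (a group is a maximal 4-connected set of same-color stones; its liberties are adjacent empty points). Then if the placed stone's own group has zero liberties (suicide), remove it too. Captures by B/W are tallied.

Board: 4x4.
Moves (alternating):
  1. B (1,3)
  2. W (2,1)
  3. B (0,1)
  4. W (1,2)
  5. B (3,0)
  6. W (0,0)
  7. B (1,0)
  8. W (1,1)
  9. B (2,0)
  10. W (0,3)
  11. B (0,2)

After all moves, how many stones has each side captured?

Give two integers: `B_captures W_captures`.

Move 1: B@(1,3) -> caps B=0 W=0
Move 2: W@(2,1) -> caps B=0 W=0
Move 3: B@(0,1) -> caps B=0 W=0
Move 4: W@(1,2) -> caps B=0 W=0
Move 5: B@(3,0) -> caps B=0 W=0
Move 6: W@(0,0) -> caps B=0 W=0
Move 7: B@(1,0) -> caps B=1 W=0
Move 8: W@(1,1) -> caps B=1 W=0
Move 9: B@(2,0) -> caps B=1 W=0
Move 10: W@(0,3) -> caps B=1 W=0
Move 11: B@(0,2) -> caps B=2 W=0

Answer: 2 0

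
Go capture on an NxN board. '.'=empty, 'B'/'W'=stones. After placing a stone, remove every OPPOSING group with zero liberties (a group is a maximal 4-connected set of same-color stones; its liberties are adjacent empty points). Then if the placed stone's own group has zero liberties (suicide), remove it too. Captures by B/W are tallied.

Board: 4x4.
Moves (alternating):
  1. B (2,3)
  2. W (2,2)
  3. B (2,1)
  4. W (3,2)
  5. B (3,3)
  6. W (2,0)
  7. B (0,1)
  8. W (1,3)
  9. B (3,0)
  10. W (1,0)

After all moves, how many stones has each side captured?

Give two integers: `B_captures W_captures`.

Move 1: B@(2,3) -> caps B=0 W=0
Move 2: W@(2,2) -> caps B=0 W=0
Move 3: B@(2,1) -> caps B=0 W=0
Move 4: W@(3,2) -> caps B=0 W=0
Move 5: B@(3,3) -> caps B=0 W=0
Move 6: W@(2,0) -> caps B=0 W=0
Move 7: B@(0,1) -> caps B=0 W=0
Move 8: W@(1,3) -> caps B=0 W=2
Move 9: B@(3,0) -> caps B=0 W=2
Move 10: W@(1,0) -> caps B=0 W=2

Answer: 0 2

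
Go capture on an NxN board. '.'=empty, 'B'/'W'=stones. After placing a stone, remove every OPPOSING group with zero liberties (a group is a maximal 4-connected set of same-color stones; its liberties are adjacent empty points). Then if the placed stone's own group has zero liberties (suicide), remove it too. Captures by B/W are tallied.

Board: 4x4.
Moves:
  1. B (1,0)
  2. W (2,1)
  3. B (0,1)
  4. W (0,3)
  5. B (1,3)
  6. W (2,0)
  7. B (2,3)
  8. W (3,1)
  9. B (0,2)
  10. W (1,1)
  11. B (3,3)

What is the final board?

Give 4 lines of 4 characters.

Move 1: B@(1,0) -> caps B=0 W=0
Move 2: W@(2,1) -> caps B=0 W=0
Move 3: B@(0,1) -> caps B=0 W=0
Move 4: W@(0,3) -> caps B=0 W=0
Move 5: B@(1,3) -> caps B=0 W=0
Move 6: W@(2,0) -> caps B=0 W=0
Move 7: B@(2,3) -> caps B=0 W=0
Move 8: W@(3,1) -> caps B=0 W=0
Move 9: B@(0,2) -> caps B=1 W=0
Move 10: W@(1,1) -> caps B=1 W=0
Move 11: B@(3,3) -> caps B=1 W=0

Answer: .BB.
BW.B
WW.B
.W.B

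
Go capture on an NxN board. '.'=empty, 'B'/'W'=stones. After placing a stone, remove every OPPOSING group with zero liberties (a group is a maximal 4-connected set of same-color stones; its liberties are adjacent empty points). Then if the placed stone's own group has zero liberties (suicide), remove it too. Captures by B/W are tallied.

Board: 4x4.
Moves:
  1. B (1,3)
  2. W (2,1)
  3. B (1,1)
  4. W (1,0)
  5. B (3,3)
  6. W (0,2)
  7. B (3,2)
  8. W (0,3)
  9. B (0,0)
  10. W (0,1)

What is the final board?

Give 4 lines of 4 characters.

Answer: .WWW
WB.B
.W..
..BB

Derivation:
Move 1: B@(1,3) -> caps B=0 W=0
Move 2: W@(2,1) -> caps B=0 W=0
Move 3: B@(1,1) -> caps B=0 W=0
Move 4: W@(1,0) -> caps B=0 W=0
Move 5: B@(3,3) -> caps B=0 W=0
Move 6: W@(0,2) -> caps B=0 W=0
Move 7: B@(3,2) -> caps B=0 W=0
Move 8: W@(0,3) -> caps B=0 W=0
Move 9: B@(0,0) -> caps B=0 W=0
Move 10: W@(0,1) -> caps B=0 W=1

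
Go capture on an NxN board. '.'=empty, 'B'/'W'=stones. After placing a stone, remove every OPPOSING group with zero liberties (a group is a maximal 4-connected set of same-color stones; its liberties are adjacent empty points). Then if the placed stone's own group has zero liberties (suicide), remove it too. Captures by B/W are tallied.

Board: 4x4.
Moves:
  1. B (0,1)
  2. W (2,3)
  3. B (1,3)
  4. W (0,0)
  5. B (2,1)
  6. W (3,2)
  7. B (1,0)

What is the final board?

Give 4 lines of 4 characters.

Answer: .B..
B..B
.B.W
..W.

Derivation:
Move 1: B@(0,1) -> caps B=0 W=0
Move 2: W@(2,3) -> caps B=0 W=0
Move 3: B@(1,3) -> caps B=0 W=0
Move 4: W@(0,0) -> caps B=0 W=0
Move 5: B@(2,1) -> caps B=0 W=0
Move 6: W@(3,2) -> caps B=0 W=0
Move 7: B@(1,0) -> caps B=1 W=0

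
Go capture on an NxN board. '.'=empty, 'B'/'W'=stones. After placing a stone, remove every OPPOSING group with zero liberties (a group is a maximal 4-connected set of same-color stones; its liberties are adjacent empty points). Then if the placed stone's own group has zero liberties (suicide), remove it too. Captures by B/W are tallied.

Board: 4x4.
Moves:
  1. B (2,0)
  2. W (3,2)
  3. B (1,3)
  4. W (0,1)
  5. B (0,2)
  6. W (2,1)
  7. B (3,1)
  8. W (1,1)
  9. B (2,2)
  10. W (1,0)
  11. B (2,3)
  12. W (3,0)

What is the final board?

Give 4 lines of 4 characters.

Move 1: B@(2,0) -> caps B=0 W=0
Move 2: W@(3,2) -> caps B=0 W=0
Move 3: B@(1,3) -> caps B=0 W=0
Move 4: W@(0,1) -> caps B=0 W=0
Move 5: B@(0,2) -> caps B=0 W=0
Move 6: W@(2,1) -> caps B=0 W=0
Move 7: B@(3,1) -> caps B=0 W=0
Move 8: W@(1,1) -> caps B=0 W=0
Move 9: B@(2,2) -> caps B=0 W=0
Move 10: W@(1,0) -> caps B=0 W=0
Move 11: B@(2,3) -> caps B=0 W=0
Move 12: W@(3,0) -> caps B=0 W=2

Answer: .WB.
WW.B
.WBB
W.W.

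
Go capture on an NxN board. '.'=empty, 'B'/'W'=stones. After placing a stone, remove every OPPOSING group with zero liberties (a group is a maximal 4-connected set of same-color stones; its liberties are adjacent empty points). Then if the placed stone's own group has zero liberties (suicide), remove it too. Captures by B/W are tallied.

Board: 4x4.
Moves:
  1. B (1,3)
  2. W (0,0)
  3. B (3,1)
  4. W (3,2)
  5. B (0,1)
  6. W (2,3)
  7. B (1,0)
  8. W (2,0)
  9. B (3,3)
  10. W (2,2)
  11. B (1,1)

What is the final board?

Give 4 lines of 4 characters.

Answer: .B..
BB.B
W.WW
.BW.

Derivation:
Move 1: B@(1,3) -> caps B=0 W=0
Move 2: W@(0,0) -> caps B=0 W=0
Move 3: B@(3,1) -> caps B=0 W=0
Move 4: W@(3,2) -> caps B=0 W=0
Move 5: B@(0,1) -> caps B=0 W=0
Move 6: W@(2,3) -> caps B=0 W=0
Move 7: B@(1,0) -> caps B=1 W=0
Move 8: W@(2,0) -> caps B=1 W=0
Move 9: B@(3,3) -> caps B=1 W=0
Move 10: W@(2,2) -> caps B=1 W=0
Move 11: B@(1,1) -> caps B=1 W=0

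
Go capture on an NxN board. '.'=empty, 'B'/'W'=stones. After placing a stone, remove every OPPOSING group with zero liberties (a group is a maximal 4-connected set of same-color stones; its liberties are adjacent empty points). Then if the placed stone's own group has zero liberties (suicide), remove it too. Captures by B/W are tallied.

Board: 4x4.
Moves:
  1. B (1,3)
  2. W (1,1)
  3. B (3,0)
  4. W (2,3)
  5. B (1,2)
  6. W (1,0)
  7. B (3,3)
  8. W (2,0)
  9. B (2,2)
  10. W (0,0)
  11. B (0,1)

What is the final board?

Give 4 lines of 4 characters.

Answer: WB..
WWBB
W.B.
B..B

Derivation:
Move 1: B@(1,3) -> caps B=0 W=0
Move 2: W@(1,1) -> caps B=0 W=0
Move 3: B@(3,0) -> caps B=0 W=0
Move 4: W@(2,3) -> caps B=0 W=0
Move 5: B@(1,2) -> caps B=0 W=0
Move 6: W@(1,0) -> caps B=0 W=0
Move 7: B@(3,3) -> caps B=0 W=0
Move 8: W@(2,0) -> caps B=0 W=0
Move 9: B@(2,2) -> caps B=1 W=0
Move 10: W@(0,0) -> caps B=1 W=0
Move 11: B@(0,1) -> caps B=1 W=0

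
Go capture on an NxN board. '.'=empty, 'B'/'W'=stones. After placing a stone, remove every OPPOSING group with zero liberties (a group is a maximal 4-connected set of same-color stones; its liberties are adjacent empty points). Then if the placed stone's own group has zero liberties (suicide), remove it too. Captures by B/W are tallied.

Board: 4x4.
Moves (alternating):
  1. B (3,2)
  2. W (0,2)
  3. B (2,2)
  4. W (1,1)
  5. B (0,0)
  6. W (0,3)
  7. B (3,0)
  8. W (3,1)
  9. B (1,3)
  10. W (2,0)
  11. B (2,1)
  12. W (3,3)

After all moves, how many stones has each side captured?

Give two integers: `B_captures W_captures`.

Move 1: B@(3,2) -> caps B=0 W=0
Move 2: W@(0,2) -> caps B=0 W=0
Move 3: B@(2,2) -> caps B=0 W=0
Move 4: W@(1,1) -> caps B=0 W=0
Move 5: B@(0,0) -> caps B=0 W=0
Move 6: W@(0,3) -> caps B=0 W=0
Move 7: B@(3,0) -> caps B=0 W=0
Move 8: W@(3,1) -> caps B=0 W=0
Move 9: B@(1,3) -> caps B=0 W=0
Move 10: W@(2,0) -> caps B=0 W=1
Move 11: B@(2,1) -> caps B=0 W=1
Move 12: W@(3,3) -> caps B=0 W=1

Answer: 0 1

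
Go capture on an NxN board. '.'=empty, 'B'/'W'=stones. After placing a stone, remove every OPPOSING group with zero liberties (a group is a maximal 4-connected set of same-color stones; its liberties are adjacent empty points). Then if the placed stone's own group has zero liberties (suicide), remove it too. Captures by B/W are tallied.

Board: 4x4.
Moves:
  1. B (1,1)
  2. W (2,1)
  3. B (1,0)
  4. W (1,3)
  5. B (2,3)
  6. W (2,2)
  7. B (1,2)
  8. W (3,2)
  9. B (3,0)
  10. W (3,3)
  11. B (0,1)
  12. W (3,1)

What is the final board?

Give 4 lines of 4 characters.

Answer: .B..
BBBW
.WW.
BWWW

Derivation:
Move 1: B@(1,1) -> caps B=0 W=0
Move 2: W@(2,1) -> caps B=0 W=0
Move 3: B@(1,0) -> caps B=0 W=0
Move 4: W@(1,3) -> caps B=0 W=0
Move 5: B@(2,3) -> caps B=0 W=0
Move 6: W@(2,2) -> caps B=0 W=0
Move 7: B@(1,2) -> caps B=0 W=0
Move 8: W@(3,2) -> caps B=0 W=0
Move 9: B@(3,0) -> caps B=0 W=0
Move 10: W@(3,3) -> caps B=0 W=1
Move 11: B@(0,1) -> caps B=0 W=1
Move 12: W@(3,1) -> caps B=0 W=1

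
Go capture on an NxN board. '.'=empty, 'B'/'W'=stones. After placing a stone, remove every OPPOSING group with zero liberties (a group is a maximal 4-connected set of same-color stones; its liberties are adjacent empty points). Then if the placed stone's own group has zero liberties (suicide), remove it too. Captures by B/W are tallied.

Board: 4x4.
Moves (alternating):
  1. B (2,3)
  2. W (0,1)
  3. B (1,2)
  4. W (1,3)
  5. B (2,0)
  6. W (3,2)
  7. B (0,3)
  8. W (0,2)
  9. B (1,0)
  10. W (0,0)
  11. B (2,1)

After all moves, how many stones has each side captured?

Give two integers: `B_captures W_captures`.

Move 1: B@(2,3) -> caps B=0 W=0
Move 2: W@(0,1) -> caps B=0 W=0
Move 3: B@(1,2) -> caps B=0 W=0
Move 4: W@(1,3) -> caps B=0 W=0
Move 5: B@(2,0) -> caps B=0 W=0
Move 6: W@(3,2) -> caps B=0 W=0
Move 7: B@(0,3) -> caps B=1 W=0
Move 8: W@(0,2) -> caps B=1 W=0
Move 9: B@(1,0) -> caps B=1 W=0
Move 10: W@(0,0) -> caps B=1 W=0
Move 11: B@(2,1) -> caps B=1 W=0

Answer: 1 0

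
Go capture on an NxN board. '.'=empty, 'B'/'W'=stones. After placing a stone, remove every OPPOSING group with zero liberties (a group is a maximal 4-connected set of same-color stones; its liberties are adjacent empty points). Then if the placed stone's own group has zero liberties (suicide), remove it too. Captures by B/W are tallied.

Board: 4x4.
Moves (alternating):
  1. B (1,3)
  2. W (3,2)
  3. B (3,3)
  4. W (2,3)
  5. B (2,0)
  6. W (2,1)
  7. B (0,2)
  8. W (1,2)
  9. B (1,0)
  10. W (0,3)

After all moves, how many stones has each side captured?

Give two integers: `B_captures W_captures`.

Move 1: B@(1,3) -> caps B=0 W=0
Move 2: W@(3,2) -> caps B=0 W=0
Move 3: B@(3,3) -> caps B=0 W=0
Move 4: W@(2,3) -> caps B=0 W=1
Move 5: B@(2,0) -> caps B=0 W=1
Move 6: W@(2,1) -> caps B=0 W=1
Move 7: B@(0,2) -> caps B=0 W=1
Move 8: W@(1,2) -> caps B=0 W=1
Move 9: B@(1,0) -> caps B=0 W=1
Move 10: W@(0,3) -> caps B=0 W=2

Answer: 0 2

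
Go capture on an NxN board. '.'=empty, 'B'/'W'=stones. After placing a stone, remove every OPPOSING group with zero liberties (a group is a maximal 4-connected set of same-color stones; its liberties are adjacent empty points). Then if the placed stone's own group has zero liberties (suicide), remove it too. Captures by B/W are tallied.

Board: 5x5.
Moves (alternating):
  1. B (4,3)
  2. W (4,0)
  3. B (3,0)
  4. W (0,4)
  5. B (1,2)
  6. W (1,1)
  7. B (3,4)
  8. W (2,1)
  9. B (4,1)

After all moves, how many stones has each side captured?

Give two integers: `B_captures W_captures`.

Move 1: B@(4,3) -> caps B=0 W=0
Move 2: W@(4,0) -> caps B=0 W=0
Move 3: B@(3,0) -> caps B=0 W=0
Move 4: W@(0,4) -> caps B=0 W=0
Move 5: B@(1,2) -> caps B=0 W=0
Move 6: W@(1,1) -> caps B=0 W=0
Move 7: B@(3,4) -> caps B=0 W=0
Move 8: W@(2,1) -> caps B=0 W=0
Move 9: B@(4,1) -> caps B=1 W=0

Answer: 1 0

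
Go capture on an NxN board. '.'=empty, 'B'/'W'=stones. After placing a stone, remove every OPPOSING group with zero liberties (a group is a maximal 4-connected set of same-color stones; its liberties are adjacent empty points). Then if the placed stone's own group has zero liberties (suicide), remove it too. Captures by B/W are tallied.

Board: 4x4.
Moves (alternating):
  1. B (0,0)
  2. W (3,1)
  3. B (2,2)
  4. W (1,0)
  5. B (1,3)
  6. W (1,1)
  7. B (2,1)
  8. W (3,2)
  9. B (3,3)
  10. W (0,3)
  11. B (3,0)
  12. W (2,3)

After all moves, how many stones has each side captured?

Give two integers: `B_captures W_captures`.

Move 1: B@(0,0) -> caps B=0 W=0
Move 2: W@(3,1) -> caps B=0 W=0
Move 3: B@(2,2) -> caps B=0 W=0
Move 4: W@(1,0) -> caps B=0 W=0
Move 5: B@(1,3) -> caps B=0 W=0
Move 6: W@(1,1) -> caps B=0 W=0
Move 7: B@(2,1) -> caps B=0 W=0
Move 8: W@(3,2) -> caps B=0 W=0
Move 9: B@(3,3) -> caps B=0 W=0
Move 10: W@(0,3) -> caps B=0 W=0
Move 11: B@(3,0) -> caps B=2 W=0
Move 12: W@(2,3) -> caps B=2 W=0

Answer: 2 0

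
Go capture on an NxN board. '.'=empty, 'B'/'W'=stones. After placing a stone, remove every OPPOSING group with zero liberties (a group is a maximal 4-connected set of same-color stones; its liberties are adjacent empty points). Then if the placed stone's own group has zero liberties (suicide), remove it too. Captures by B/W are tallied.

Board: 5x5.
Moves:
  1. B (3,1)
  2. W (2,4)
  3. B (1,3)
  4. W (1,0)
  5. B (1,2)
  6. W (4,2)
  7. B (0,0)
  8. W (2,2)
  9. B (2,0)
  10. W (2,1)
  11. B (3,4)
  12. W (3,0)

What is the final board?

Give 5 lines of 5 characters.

Answer: B....
W.BB.
.WW.W
WB..B
..W..

Derivation:
Move 1: B@(3,1) -> caps B=0 W=0
Move 2: W@(2,4) -> caps B=0 W=0
Move 3: B@(1,3) -> caps B=0 W=0
Move 4: W@(1,0) -> caps B=0 W=0
Move 5: B@(1,2) -> caps B=0 W=0
Move 6: W@(4,2) -> caps B=0 W=0
Move 7: B@(0,0) -> caps B=0 W=0
Move 8: W@(2,2) -> caps B=0 W=0
Move 9: B@(2,0) -> caps B=0 W=0
Move 10: W@(2,1) -> caps B=0 W=0
Move 11: B@(3,4) -> caps B=0 W=0
Move 12: W@(3,0) -> caps B=0 W=1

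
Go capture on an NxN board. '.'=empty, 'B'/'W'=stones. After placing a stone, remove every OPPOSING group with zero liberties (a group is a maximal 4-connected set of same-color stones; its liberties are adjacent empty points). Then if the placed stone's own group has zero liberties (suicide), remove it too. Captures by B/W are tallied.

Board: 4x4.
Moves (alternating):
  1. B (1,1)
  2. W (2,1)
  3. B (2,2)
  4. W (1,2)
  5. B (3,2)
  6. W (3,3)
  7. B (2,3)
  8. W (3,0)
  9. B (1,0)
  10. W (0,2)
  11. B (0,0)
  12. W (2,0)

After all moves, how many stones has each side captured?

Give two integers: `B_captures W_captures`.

Move 1: B@(1,1) -> caps B=0 W=0
Move 2: W@(2,1) -> caps B=0 W=0
Move 3: B@(2,2) -> caps B=0 W=0
Move 4: W@(1,2) -> caps B=0 W=0
Move 5: B@(3,2) -> caps B=0 W=0
Move 6: W@(3,3) -> caps B=0 W=0
Move 7: B@(2,3) -> caps B=1 W=0
Move 8: W@(3,0) -> caps B=1 W=0
Move 9: B@(1,0) -> caps B=1 W=0
Move 10: W@(0,2) -> caps B=1 W=0
Move 11: B@(0,0) -> caps B=1 W=0
Move 12: W@(2,0) -> caps B=1 W=0

Answer: 1 0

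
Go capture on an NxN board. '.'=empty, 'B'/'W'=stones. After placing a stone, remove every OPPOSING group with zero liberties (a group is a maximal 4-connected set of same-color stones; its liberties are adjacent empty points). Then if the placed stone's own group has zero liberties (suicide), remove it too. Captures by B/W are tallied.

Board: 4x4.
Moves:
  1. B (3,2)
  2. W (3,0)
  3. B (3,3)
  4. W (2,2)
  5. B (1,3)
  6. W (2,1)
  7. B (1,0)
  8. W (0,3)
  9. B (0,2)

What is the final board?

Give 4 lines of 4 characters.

Answer: ..B.
B..B
.WW.
W.BB

Derivation:
Move 1: B@(3,2) -> caps B=0 W=0
Move 2: W@(3,0) -> caps B=0 W=0
Move 3: B@(3,3) -> caps B=0 W=0
Move 4: W@(2,2) -> caps B=0 W=0
Move 5: B@(1,3) -> caps B=0 W=0
Move 6: W@(2,1) -> caps B=0 W=0
Move 7: B@(1,0) -> caps B=0 W=0
Move 8: W@(0,3) -> caps B=0 W=0
Move 9: B@(0,2) -> caps B=1 W=0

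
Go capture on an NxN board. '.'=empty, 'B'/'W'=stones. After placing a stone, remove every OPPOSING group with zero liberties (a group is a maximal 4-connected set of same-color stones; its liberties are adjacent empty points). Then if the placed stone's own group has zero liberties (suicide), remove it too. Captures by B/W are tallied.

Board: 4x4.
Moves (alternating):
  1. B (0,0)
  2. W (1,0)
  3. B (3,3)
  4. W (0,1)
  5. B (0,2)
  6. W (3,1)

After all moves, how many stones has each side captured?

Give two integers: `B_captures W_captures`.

Answer: 0 1

Derivation:
Move 1: B@(0,0) -> caps B=0 W=0
Move 2: W@(1,0) -> caps B=0 W=0
Move 3: B@(3,3) -> caps B=0 W=0
Move 4: W@(0,1) -> caps B=0 W=1
Move 5: B@(0,2) -> caps B=0 W=1
Move 6: W@(3,1) -> caps B=0 W=1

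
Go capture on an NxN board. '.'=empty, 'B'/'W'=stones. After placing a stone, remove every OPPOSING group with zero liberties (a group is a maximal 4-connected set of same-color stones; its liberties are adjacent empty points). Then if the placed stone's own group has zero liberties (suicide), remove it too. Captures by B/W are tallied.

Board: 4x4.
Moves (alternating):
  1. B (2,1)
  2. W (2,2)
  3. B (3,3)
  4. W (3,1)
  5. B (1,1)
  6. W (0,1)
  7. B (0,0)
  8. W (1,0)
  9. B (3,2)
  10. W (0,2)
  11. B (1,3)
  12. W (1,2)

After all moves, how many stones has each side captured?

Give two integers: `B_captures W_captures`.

Answer: 0 1

Derivation:
Move 1: B@(2,1) -> caps B=0 W=0
Move 2: W@(2,2) -> caps B=0 W=0
Move 3: B@(3,3) -> caps B=0 W=0
Move 4: W@(3,1) -> caps B=0 W=0
Move 5: B@(1,1) -> caps B=0 W=0
Move 6: W@(0,1) -> caps B=0 W=0
Move 7: B@(0,0) -> caps B=0 W=0
Move 8: W@(1,0) -> caps B=0 W=1
Move 9: B@(3,2) -> caps B=0 W=1
Move 10: W@(0,2) -> caps B=0 W=1
Move 11: B@(1,3) -> caps B=0 W=1
Move 12: W@(1,2) -> caps B=0 W=1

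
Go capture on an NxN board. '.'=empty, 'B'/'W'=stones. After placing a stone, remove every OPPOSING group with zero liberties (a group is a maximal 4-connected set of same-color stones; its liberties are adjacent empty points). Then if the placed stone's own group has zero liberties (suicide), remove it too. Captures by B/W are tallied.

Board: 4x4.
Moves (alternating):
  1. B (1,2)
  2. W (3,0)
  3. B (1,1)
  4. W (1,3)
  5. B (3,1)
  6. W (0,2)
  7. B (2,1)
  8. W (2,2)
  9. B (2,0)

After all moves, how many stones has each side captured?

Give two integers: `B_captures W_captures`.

Answer: 1 0

Derivation:
Move 1: B@(1,2) -> caps B=0 W=0
Move 2: W@(3,0) -> caps B=0 W=0
Move 3: B@(1,1) -> caps B=0 W=0
Move 4: W@(1,3) -> caps B=0 W=0
Move 5: B@(3,1) -> caps B=0 W=0
Move 6: W@(0,2) -> caps B=0 W=0
Move 7: B@(2,1) -> caps B=0 W=0
Move 8: W@(2,2) -> caps B=0 W=0
Move 9: B@(2,0) -> caps B=1 W=0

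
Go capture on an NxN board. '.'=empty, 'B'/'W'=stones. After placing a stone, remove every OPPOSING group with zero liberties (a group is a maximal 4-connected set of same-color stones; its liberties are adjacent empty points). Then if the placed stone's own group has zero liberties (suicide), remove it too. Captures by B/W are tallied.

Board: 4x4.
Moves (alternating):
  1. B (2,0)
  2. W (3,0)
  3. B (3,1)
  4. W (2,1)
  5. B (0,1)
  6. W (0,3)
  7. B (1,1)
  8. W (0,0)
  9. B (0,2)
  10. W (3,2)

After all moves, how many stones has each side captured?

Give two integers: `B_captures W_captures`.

Move 1: B@(2,0) -> caps B=0 W=0
Move 2: W@(3,0) -> caps B=0 W=0
Move 3: B@(3,1) -> caps B=1 W=0
Move 4: W@(2,1) -> caps B=1 W=0
Move 5: B@(0,1) -> caps B=1 W=0
Move 6: W@(0,3) -> caps B=1 W=0
Move 7: B@(1,1) -> caps B=1 W=0
Move 8: W@(0,0) -> caps B=1 W=0
Move 9: B@(0,2) -> caps B=1 W=0
Move 10: W@(3,2) -> caps B=1 W=0

Answer: 1 0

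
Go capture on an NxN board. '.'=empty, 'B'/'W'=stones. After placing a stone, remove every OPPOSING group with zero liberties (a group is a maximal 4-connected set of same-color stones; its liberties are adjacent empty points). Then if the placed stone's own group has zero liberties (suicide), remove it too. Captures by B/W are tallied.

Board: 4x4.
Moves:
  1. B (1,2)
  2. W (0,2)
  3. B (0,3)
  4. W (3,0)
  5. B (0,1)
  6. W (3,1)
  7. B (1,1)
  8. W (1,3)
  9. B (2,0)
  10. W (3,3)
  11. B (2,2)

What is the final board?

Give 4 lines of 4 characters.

Move 1: B@(1,2) -> caps B=0 W=0
Move 2: W@(0,2) -> caps B=0 W=0
Move 3: B@(0,3) -> caps B=0 W=0
Move 4: W@(3,0) -> caps B=0 W=0
Move 5: B@(0,1) -> caps B=1 W=0
Move 6: W@(3,1) -> caps B=1 W=0
Move 7: B@(1,1) -> caps B=1 W=0
Move 8: W@(1,3) -> caps B=1 W=0
Move 9: B@(2,0) -> caps B=1 W=0
Move 10: W@(3,3) -> caps B=1 W=0
Move 11: B@(2,2) -> caps B=1 W=0

Answer: .B.B
.BBW
B.B.
WW.W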